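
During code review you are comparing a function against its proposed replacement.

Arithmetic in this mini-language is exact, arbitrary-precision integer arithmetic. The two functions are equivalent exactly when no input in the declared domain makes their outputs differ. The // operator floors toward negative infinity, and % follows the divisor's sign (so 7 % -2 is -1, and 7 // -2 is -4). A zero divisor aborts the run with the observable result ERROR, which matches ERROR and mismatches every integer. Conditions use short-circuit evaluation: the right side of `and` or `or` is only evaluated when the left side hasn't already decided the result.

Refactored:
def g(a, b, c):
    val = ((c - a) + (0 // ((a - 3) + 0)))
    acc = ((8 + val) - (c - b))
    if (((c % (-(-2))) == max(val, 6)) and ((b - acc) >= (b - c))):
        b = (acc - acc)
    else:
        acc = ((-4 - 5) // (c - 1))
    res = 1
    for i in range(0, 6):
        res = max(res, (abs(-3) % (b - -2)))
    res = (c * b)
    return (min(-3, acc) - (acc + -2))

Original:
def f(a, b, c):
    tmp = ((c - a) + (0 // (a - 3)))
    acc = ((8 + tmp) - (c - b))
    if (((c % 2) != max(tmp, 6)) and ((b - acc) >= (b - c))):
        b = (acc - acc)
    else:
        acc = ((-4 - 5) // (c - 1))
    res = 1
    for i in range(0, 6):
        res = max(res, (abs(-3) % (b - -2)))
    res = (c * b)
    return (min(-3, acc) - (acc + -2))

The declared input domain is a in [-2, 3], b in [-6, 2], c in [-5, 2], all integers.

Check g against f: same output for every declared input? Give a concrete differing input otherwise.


The rewrite breaks on a=0, b=-6, c=2, where the results are -3 and 2.
f: tmp = 2; acc = 2; (((c % 2) != max(tmp, 6)) and ((b - acc) >= (b - c))) -> true; b = 0; res = 1; [i=0]; res = 1; [i=1]; res = 1; [i=2]; res = 1; [i=3]; res = 1; [i=4]; res = 1; [i=5]; res = 1; res = 0; return -3
g: val = 2; acc = 2; (((c % (-(-2))) == max(val, 6)) and ((b - acc) >= (b - c))) -> false; acc = -9; res = 1; [i=0]; res = 1; [i=1]; res = 1; [i=2]; res = 1; [i=3]; res = 1; [i=4]; res = 1; [i=5]; res = 1; res = -12; return 2
verdict: not equivalent; witness: a=0, b=-6, c=2


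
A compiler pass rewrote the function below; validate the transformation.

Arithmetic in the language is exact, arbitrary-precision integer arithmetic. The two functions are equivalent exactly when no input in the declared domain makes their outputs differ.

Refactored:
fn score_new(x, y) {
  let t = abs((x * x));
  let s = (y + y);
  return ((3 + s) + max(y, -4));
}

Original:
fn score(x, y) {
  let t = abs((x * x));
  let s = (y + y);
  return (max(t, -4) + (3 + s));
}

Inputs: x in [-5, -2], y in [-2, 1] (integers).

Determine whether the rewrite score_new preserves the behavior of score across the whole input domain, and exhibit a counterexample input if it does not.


There is a counterexample at x=-5, y=-2: 24 on one side, -3 on the other.
score: t := 25 | s := -4 | result 24
score_new: t := 25 | s := -4 | result -3
verdict: not equivalent; witness: x=-5, y=-2


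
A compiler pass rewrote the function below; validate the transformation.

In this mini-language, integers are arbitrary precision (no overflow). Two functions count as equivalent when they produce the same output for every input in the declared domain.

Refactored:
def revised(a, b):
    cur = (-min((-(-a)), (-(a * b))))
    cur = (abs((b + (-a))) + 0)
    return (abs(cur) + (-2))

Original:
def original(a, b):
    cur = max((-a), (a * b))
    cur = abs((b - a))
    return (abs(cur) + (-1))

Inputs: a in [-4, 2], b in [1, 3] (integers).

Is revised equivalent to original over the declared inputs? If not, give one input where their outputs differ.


Take a=-4, b=1.
original: cur := 4 | cur := 5 | result 4
revised: cur := 4 | cur := 5 | result 3
4 vs 3 — the two versions disagree here.
verdict: not equivalent; witness: a=-4, b=1


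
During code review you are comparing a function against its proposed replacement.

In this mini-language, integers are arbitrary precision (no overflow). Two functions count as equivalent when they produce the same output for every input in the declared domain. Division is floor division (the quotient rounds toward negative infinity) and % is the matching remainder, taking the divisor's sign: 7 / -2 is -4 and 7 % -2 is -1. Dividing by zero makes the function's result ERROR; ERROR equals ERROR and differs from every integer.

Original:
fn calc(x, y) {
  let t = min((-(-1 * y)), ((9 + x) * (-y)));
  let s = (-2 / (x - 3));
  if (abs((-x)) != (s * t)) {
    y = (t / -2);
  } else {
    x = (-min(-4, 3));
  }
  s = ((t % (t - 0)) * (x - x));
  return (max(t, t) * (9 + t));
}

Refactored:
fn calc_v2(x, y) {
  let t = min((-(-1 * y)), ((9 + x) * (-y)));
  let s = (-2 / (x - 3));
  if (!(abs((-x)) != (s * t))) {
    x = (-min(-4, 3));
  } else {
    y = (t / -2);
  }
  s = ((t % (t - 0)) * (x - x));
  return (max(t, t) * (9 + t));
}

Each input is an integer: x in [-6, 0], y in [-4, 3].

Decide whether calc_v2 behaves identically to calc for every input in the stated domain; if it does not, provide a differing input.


Although boolean connective usage differs, 56/56 inputs agree.
verdict: equivalent


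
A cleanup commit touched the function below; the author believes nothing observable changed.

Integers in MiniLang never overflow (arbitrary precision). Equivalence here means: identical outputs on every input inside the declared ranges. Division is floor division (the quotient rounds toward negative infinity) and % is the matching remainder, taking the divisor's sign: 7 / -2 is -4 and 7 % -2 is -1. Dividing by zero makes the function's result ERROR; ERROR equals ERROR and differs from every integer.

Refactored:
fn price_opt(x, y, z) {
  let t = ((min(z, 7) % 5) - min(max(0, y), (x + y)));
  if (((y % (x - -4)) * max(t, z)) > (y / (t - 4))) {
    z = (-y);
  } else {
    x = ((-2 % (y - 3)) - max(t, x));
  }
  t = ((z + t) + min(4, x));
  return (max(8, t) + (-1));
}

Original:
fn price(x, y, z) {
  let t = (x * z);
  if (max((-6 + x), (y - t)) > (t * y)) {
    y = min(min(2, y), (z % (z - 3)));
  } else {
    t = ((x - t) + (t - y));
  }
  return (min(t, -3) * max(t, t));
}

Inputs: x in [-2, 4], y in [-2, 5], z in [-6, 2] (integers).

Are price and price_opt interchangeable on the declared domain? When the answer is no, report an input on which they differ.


These are not equivalent — on x=-2, y=-2, z=-6 the outputs split (-36 vs 7).
price: t becomes 12; next (max((-6 + x), (y - t)) > (t * y)) evaluates to true; next y becomes -6; next final value -36
price_opt: t becomes 8; next (((y % (x - -4)) * max(t, z)) > (y / (t - 4))) evaluates to true; next z becomes 2; next t becomes 8; next final value 7
verdict: not equivalent; witness: x=-2, y=-2, z=-6


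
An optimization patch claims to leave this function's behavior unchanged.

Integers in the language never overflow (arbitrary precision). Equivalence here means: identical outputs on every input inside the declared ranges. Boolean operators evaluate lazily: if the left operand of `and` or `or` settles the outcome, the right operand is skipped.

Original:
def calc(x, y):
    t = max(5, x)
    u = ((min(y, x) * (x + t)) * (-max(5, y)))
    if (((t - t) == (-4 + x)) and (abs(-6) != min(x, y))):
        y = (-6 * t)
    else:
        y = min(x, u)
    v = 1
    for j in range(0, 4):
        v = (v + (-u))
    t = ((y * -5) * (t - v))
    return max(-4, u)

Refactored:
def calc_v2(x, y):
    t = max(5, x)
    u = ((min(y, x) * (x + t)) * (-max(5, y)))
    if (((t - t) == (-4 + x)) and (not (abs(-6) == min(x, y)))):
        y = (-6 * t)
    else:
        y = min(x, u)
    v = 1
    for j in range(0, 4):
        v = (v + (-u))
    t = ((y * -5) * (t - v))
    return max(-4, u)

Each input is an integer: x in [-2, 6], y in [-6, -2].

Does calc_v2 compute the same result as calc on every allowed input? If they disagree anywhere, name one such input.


This is a faithful refactor — boolean connective usage differs, and comparison usage differs, but the computed results match everywhere.
Spot check at x=3, y=-5 — calc: t becomes 5; next u becomes 200; next (((t - t) == (-4 + x)) and (abs(-6) != min(x, y))) evaluates to false; next y becomes 3; next v becomes 1; next at j=0:; next v becomes -199; next at j=1:; next v becomes -399; next at j=2:; next v becomes -599; next at j=3:; next v becomes -799; next t becomes -12060; next final value 200. calc_v2: t becomes 5; next u becomes 200; next (((t - t) == (-4 + x)) and (not (abs(-6) == min(x, y)))) evaluates to false; next y becomes 3; next v becomes 1; next at j=0:; next v becomes -199; next at j=1:; next v becomes -399; next at j=2:; next v becomes -599; next at j=3:; next v becomes -799; next t becomes -12060; next final value 200. Both give 200.
Every one of the 45 inputs gives matching results.
verdict: equivalent


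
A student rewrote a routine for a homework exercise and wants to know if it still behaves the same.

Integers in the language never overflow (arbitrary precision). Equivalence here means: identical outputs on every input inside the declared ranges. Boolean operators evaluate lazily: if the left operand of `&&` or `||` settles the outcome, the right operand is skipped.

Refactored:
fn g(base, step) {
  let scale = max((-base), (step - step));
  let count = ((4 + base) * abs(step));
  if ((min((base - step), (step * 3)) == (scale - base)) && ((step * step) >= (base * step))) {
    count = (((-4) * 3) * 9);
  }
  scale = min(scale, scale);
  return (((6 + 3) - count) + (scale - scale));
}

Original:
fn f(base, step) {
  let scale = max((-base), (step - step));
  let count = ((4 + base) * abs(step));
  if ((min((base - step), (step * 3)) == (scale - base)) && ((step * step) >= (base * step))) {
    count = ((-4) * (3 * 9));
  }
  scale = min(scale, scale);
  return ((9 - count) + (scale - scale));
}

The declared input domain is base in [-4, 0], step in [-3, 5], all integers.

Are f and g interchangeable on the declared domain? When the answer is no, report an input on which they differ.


The two are interchangeable: constant usage differs, and arithmetic usage differs, and every declared input agrees.
As a probe, take base=-3, step=-2: f runs scale := 3 | count := 2 | ((min((base - step), (step * 3)) == (scale - base)) && ((step * step) >= (base * step))): false | scale := 3 | result 7; g runs scale := 3 | count := 2 | ((min((base - step), (step * 3)) == (scale - base)) && ((step * step) >= (base * step))): false | scale := 3 | result 7; both end at 7.
Checked all 45 inputs in the declared domain: the outputs agree on every one.
verdict: equivalent


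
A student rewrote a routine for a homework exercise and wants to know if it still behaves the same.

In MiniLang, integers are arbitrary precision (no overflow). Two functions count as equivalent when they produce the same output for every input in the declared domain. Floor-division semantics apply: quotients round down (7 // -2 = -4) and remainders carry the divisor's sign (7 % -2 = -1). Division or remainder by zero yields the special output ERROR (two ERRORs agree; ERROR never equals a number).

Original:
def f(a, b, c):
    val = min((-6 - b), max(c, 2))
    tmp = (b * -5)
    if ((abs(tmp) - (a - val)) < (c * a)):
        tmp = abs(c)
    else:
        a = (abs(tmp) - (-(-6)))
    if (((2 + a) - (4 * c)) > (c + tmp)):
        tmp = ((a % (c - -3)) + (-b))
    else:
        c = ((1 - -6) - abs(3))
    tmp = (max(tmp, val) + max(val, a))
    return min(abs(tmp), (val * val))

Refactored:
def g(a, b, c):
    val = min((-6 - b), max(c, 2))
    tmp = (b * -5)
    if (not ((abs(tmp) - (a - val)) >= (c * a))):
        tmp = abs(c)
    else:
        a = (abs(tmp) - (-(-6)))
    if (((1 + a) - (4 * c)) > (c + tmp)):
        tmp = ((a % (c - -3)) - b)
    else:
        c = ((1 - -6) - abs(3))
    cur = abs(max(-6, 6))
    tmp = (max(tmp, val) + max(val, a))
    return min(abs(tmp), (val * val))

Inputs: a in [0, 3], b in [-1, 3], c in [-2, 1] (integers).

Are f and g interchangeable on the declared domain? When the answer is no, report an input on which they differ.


a=0, b=-1, c=-1 yields 1 from f but 4 from g.
verdict: not equivalent; witness: a=0, b=-1, c=-1


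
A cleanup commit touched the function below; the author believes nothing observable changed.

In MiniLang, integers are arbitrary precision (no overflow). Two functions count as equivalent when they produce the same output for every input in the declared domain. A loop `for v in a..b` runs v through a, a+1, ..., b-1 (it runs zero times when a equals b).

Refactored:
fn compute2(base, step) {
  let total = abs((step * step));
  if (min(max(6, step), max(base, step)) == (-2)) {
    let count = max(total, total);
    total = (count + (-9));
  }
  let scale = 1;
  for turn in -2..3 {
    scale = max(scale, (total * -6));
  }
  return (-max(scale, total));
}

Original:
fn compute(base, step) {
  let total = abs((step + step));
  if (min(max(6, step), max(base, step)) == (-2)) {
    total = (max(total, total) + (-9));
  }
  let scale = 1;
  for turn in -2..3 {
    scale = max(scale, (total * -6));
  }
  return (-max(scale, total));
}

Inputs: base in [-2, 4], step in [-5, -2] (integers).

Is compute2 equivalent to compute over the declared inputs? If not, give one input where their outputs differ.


There is a counterexample at base=-2, step=-5: -1 on one side, -16 on the other.
compute: total=10, then (min(max(6, step), max(base, step)) == (-2)) is true, then total=1, then scale=1, then (turn=-2), then scale=1, then (turn=-1), then scale=1, then (turn=0), then scale=1, then (turn=1), then scale=1, then (turn=2), then scale=1, then returns -1
compute2: total=25, then (min(max(6, step), max(base, step)) == (-2)) is true, then count=25, then total=16, then scale=1, then (turn=-2), then scale=1, then (turn=-1), then scale=1, then (turn=0), then scale=1, then (turn=1), then scale=1, then (turn=2), then scale=1, then returns -16
verdict: not equivalent; witness: base=-2, step=-5


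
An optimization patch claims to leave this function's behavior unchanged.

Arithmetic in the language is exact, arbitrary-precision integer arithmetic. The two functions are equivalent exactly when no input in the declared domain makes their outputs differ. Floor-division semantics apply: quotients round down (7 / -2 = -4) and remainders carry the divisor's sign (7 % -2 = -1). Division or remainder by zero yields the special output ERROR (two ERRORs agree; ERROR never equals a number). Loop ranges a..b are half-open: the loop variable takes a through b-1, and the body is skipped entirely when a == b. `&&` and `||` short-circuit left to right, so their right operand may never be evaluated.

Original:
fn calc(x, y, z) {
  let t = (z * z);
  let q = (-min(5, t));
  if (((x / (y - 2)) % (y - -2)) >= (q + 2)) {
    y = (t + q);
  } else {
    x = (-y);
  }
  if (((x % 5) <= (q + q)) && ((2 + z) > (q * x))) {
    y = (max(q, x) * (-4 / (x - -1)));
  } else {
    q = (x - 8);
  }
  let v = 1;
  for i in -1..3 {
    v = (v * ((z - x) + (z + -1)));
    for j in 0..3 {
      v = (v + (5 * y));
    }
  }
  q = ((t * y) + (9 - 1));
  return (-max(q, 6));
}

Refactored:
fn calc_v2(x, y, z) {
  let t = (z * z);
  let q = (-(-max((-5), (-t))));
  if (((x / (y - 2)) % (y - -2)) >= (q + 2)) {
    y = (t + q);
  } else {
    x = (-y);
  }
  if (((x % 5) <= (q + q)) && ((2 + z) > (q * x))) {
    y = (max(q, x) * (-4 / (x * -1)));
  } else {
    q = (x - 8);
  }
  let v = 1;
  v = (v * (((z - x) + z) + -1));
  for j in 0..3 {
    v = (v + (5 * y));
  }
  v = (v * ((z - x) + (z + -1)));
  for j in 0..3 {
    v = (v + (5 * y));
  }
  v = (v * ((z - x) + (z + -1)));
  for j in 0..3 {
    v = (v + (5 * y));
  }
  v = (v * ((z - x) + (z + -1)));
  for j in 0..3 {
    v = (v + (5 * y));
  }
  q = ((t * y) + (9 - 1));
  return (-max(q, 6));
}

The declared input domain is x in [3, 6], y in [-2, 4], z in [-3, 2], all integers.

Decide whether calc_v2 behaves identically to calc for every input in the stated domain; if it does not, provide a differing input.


These are not equivalent — on x=3, y=0, z=0 the outputs split (-8 vs ERROR).
calc: t=0, then q=0, then (((x / (y - 2)) % (y - -2)) >= (q + 2)) is false, then x=0, then (((x % 5) <= (q + q)) && ((2 + z) > (q * x))) is true, then y=0, then v=1, then (i=-1), then v=-1, then (j=0), then v=-1, then (j=1), then v=-1, then (j=2), then v=-1, then (i=0), then v=1, then (j=0), then v=1, then (j=1), then v=1, then (j=2), then v=1, then (i=1), then v=-1, then (j=0), then v=-1, then (j=1), then v=-1, then (j=2), then v=-1, then (i=2), then v=1, then (j=0), then v=1, then (j=1), then v=1, then (j=2), then v=1, then q=8, then returns -8
calc_v2: t=0, then q=0, then (((x / (y - 2)) % (y - -2)) >= (q + 2)) is false, then x=0, then (((x % 5) <= (q + q)) && ((2 + z) > (q * x))) is true, then a zero divisor aborts: ERROR
verdict: not equivalent; witness: x=3, y=0, z=0


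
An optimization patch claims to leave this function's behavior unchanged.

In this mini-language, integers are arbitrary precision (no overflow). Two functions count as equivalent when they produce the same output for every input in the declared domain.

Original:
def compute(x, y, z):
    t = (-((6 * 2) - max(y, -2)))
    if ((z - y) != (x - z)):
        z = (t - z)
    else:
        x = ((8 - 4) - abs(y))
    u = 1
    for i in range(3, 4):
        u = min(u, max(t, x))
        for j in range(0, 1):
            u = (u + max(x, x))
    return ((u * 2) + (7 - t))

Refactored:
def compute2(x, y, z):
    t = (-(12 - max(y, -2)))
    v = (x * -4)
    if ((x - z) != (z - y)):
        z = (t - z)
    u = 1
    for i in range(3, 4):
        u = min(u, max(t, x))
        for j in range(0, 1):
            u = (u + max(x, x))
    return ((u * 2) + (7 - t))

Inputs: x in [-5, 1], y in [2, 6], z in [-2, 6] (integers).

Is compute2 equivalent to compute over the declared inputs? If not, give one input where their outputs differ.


Take x=-5, y=3, z=-1.
compute: t=-9, then ((z - y) != (x - z)) is false, then x=1, then u=1, then (i=3), then u=1, then (j=0), then u=2, then returns 20
compute2: t=-9, then v=20, then ((x - z) != (z - y)) is false, then u=1, then (i=3), then u=-5, then (j=0), then u=-10, then returns -4
20 != -4, so the rewrite changes behavior.
verdict: not equivalent; witness: x=-5, y=3, z=-1


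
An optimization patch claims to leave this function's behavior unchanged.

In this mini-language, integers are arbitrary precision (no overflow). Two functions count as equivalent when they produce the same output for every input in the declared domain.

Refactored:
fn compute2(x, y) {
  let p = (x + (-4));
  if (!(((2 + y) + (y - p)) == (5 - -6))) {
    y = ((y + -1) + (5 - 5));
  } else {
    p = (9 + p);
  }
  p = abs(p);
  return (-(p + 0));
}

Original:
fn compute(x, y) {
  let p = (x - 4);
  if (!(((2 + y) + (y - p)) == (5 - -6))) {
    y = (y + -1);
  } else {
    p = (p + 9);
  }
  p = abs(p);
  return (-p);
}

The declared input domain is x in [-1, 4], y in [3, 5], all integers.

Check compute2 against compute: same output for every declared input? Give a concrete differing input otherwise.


The two are interchangeable: arithmetic usage differs; and constant usage differs, and every declared input agrees.
As a probe, take x=1, y=3: compute runs p := -3 | (!(((2 + y) + (y - p)) == (5 - -6))): false | p := 6 | p := 6 | result -6; compute2 runs p := -3 | (!(((2 + y) + (y - p)) == (5 - -6))): false | p := 6 | p := 6 | result -6; both end at -6.
Across all 18 domain points the two functions coincide.
verdict: equivalent


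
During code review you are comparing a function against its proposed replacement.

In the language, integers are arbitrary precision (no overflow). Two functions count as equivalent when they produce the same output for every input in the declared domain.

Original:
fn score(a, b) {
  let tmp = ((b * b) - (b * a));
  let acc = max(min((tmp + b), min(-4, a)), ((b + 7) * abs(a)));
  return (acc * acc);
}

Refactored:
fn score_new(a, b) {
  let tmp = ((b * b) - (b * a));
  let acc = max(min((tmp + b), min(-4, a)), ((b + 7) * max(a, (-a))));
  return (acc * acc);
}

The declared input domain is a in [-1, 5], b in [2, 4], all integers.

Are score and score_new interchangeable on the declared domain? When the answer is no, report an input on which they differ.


Behavior is preserved: although min/max/abs usage differs, the outputs never diverge.
As a probe, take a=3, b=2: score runs tmp becomes -2; next acc becomes 27; next final value 729; score_new runs tmp becomes -2; next acc becomes 27; next final value 729; both end at 729.
Checked all 21 inputs in the declared domain: the outputs agree on every one.
verdict: equivalent


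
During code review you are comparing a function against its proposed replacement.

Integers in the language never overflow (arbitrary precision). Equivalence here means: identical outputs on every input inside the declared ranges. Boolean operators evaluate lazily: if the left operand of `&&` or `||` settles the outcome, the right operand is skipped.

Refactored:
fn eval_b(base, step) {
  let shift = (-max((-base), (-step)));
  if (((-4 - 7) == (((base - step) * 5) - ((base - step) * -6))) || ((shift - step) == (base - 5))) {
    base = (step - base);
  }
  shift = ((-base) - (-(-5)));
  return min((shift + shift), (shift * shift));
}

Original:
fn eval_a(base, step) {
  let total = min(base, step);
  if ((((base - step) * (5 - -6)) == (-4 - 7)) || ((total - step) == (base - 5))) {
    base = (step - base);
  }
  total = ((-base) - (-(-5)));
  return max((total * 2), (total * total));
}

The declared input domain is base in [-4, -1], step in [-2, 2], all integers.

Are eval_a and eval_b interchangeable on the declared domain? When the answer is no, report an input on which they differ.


Evaluate both at base=-4, step=-2.
eval_a: total=-4, then ((((base - step) * (5 - -6)) == (-4 - 7)) || ((total - step) == (base - 5))) is false, then total=-1, then returns 1
eval_b: shift=-4, then (((-4 - 7) == (((base - step) * 5) - ((base - step) * -6))) || ((shift - step) == (base - 5))) is false, then shift=-1, then returns -2
1 != -2, so the rewrite changes behavior.
verdict: not equivalent; witness: base=-4, step=-2


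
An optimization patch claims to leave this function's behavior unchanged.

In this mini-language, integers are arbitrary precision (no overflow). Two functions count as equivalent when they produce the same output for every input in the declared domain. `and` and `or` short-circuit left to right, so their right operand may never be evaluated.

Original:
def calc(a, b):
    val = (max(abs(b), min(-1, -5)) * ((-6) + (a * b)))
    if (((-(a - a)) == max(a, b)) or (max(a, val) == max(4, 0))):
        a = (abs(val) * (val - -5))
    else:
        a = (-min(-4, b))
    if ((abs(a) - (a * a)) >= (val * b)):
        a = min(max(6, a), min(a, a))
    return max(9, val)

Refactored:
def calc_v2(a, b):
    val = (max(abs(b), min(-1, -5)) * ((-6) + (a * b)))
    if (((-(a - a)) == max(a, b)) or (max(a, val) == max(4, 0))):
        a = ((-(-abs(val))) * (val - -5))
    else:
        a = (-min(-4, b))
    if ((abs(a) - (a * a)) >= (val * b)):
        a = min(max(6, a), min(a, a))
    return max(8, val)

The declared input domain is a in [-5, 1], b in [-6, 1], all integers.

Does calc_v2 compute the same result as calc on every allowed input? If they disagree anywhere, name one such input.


There is a counterexample at a=-5, b=-2: 9 on one side, 8 on the other.
calc: val = 8; (((-(a - a)) == max(a, b)) or (max(a, val) == max(4, 0))) -> false; a = 4; ((abs(a) - (a * a)) >= (val * b)) -> true; a = 4; return 9
calc_v2: val = 8; (((-(a - a)) == max(a, b)) or (max(a, val) == max(4, 0))) -> false; a = 4; ((abs(a) - (a * a)) >= (val * b)) -> true; a = 4; return 8
verdict: not equivalent; witness: a=-5, b=-2


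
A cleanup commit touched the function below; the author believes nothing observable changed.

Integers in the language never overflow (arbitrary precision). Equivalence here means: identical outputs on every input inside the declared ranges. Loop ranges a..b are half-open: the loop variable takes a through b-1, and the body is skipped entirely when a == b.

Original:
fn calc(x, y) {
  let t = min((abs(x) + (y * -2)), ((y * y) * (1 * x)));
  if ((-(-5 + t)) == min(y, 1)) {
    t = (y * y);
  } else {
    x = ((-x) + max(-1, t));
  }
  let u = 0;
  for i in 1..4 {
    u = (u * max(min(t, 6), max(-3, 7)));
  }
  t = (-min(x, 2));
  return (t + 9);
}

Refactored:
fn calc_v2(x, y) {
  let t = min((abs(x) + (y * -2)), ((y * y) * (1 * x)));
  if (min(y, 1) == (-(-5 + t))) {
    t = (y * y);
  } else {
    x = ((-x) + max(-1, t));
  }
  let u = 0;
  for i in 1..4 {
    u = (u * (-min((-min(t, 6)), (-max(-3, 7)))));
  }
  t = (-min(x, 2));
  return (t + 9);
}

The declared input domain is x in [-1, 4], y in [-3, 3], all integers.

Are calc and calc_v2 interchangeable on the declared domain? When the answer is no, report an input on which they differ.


Changes here: min/max/abs usage differs; the full 42-point sweep finds no disagreement.
verdict: equivalent


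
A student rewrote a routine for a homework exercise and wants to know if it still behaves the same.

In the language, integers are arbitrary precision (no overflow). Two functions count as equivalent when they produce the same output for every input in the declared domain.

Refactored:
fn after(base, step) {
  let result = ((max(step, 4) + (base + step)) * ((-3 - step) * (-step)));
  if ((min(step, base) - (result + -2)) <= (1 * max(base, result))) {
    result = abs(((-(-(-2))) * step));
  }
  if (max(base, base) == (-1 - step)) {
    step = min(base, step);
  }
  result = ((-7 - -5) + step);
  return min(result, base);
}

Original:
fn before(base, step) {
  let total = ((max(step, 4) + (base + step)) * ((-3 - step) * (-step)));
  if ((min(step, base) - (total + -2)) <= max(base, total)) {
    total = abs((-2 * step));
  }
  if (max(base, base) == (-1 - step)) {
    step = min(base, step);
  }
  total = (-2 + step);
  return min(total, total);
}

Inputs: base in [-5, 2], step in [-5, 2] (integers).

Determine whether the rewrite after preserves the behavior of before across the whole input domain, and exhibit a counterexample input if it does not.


Evaluate both at base=-5, step=-2.
before: total := 6 | ((min(step, base) - (total + -2)) <= max(base, total)): true | total := 4 | (max(base, base) == (-1 - step)): false | total := -4 | result -4
after: result := 6 | ((min(step, base) - (result + -2)) <= (1 * max(base, result))): true | result := 4 | (max(base, base) == (-1 - step)): false | result := -4 | result -5
-4 != -5, so the rewrite changes behavior.
verdict: not equivalent; witness: base=-5, step=-2


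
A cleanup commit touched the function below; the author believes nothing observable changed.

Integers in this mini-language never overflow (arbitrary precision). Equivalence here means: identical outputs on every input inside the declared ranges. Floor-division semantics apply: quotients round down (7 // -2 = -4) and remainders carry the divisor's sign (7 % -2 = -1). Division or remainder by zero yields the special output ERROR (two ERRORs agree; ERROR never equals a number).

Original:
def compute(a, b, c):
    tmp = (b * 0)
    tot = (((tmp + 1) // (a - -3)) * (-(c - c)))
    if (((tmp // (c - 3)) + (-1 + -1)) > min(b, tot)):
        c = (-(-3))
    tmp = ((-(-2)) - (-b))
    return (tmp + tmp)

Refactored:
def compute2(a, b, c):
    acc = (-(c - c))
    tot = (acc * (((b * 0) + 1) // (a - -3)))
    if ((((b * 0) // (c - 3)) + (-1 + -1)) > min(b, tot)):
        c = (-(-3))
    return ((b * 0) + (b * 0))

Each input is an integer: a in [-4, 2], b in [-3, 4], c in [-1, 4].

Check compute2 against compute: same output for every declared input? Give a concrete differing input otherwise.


Not equivalent: a=-4, b=-3, c=-1 separates them (-2 vs 0).
compute: tmp = 0; tot = 0; (((tmp // (c - 3)) + (-1 + -1)) > min(b, tot)) -> true; c = 3; tmp = -1; return -2
compute2: acc = 0; tot = 0; ((((b * 0) // (c - 3)) + (-1 + -1)) > min(b, tot)) -> true; c = 3; return 0
verdict: not equivalent; witness: a=-4, b=-3, c=-1


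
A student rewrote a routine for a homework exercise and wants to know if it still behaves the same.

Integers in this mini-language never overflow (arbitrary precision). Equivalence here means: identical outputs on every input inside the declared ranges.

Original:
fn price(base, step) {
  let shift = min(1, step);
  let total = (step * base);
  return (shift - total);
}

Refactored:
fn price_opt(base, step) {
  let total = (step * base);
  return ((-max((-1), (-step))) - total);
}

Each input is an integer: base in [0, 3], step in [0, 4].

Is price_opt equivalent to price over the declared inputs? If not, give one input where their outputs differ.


This is a faithful refactor — local variable names differ, plus statement counts differ, plus min/max/abs usage differs, but the computed results match everywhere.
One worked example (base=2, step=3) — price: shift=1, then total=6, then returns -5; price_opt: total=6, then returns -5; agreement on -5.
Sweeping the whole domain (20 inputs) finds no disagreement.
verdict: equivalent


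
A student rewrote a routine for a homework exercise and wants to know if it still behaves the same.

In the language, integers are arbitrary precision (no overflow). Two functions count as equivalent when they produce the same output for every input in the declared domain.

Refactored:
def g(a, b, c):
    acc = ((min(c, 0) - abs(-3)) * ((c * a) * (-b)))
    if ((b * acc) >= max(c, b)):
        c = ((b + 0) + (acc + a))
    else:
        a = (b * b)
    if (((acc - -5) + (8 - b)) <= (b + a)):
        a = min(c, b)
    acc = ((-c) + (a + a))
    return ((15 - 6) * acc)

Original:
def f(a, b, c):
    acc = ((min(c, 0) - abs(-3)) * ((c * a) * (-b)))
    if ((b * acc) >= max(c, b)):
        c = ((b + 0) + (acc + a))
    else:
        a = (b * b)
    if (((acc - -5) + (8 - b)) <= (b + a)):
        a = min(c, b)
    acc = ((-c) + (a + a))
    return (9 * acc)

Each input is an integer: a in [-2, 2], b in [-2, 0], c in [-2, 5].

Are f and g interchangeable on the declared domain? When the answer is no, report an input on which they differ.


Comparing the listings, the differences include: arithmetic usage differs, plus constant usage differs.
As a probe, take a=2, b=0, c=5: f runs acc=0, then ((b * acc) >= max(c, b)) is false, then a=0, then (((acc - -5) + (8 - b)) <= (b + a)) is false, then acc=-5, then returns -45; g runs acc=0, then ((b * acc) >= max(c, b)) is false, then a=0, then (((acc - -5) + (8 - b)) <= (b + a)) is false, then acc=-5, then returns -45; both end at -45.
An exhaustive pass over the 120 declared inputs shows identical outputs.
verdict: equivalent


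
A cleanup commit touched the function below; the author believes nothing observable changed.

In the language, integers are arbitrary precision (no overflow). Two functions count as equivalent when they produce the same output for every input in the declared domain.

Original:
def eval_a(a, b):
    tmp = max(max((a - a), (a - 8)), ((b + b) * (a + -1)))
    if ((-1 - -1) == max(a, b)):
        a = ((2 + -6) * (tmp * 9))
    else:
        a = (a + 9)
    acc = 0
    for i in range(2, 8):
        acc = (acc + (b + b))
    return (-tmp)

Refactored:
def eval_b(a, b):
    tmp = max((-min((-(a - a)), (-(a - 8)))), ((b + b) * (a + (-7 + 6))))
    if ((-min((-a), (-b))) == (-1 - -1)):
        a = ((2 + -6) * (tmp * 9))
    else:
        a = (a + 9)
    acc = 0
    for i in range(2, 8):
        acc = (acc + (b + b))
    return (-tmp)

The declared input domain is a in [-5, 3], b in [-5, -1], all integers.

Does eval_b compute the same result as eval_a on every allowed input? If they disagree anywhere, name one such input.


This is a faithful refactor — min/max/abs usage differs, constant usage differs, arithmetic usage differs, but the computed results match everywhere.
Tracing a=-5, b=-4: eval_a: tmp := 48 | ((-1 - -1) == max(a, b)): false | a := 4 | acc := 0 | iter i=2: | acc := -8 | iter i=3: | acc := -16 | iter i=4: | acc := -24 | iter i=5: | acc := -32 | iter i=6: | acc := -40 | iter i=7: | acc := -48 | result -48 | eval_b: tmp := 48 | ((-min((-a), (-b))) == (-1 - -1)): false | a := 4 | acc := 0 | iter i=2: | acc := -8 | iter i=3: | acc := -16 | iter i=4: | acc := -24 | iter i=5: | acc := -32 | iter i=6: | acc := -40 | iter i=7: | acc := -48 | result -48 — matching result -48.
Across all 45 domain points the two functions coincide.
verdict: equivalent


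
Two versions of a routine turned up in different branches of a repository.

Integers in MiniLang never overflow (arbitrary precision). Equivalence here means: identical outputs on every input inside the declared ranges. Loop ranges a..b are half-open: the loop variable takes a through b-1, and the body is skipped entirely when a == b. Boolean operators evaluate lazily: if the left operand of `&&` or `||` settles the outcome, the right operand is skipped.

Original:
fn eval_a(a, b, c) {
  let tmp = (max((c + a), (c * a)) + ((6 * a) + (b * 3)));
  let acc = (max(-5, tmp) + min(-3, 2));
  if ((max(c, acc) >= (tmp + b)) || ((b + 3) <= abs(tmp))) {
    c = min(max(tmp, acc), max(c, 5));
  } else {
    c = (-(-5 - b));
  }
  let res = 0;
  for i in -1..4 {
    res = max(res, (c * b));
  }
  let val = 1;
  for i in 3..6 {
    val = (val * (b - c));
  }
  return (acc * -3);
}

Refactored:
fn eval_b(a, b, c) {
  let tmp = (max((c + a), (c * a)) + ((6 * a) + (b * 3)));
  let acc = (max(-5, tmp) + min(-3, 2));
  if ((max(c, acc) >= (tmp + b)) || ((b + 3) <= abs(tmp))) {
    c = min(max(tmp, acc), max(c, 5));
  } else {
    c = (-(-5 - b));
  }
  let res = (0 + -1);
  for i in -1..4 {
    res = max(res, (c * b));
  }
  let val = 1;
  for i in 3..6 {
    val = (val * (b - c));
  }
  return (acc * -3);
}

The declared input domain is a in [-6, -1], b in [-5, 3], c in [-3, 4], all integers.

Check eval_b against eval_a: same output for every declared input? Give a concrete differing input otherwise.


Equivalent. The one real change (`0` became `-1`) has no effect anywhere in the declared ranges.
Sweeping the whole domain (432 inputs) finds no disagreement.
As a probe, take a=-5, b=3, c=4: eval_a runs tmp = -22; acc = -8; ((max(c, acc) >= (tmp + b)) || ((b + 3) <= abs(tmp))) -> true; c = -8; res = 0; [i=-1]; res = 0; [i=0]; res = 0; [i=1]; res = 0; [i=2]; res = 0; [i=3]; res = 0; val = 1; [i=3]; val = 11; [i=4]; val = 121; [i=5]; val = 1331; return 24; eval_b runs tmp = -22; acc = -8; ((max(c, acc) >= (tmp + b)) || ((b + 3) <= abs(tmp))) -> true; c = -8; res = -1; [i=-1]; res = -1; [i=0]; res = -1; [i=1]; res = -1; [i=2]; res = -1; [i=3]; res = -1; val = 1; [i=3]; val = 11; [i=4]; val = 121; [i=5]; val = 1331; return 24; both end at 24.
verdict: equivalent


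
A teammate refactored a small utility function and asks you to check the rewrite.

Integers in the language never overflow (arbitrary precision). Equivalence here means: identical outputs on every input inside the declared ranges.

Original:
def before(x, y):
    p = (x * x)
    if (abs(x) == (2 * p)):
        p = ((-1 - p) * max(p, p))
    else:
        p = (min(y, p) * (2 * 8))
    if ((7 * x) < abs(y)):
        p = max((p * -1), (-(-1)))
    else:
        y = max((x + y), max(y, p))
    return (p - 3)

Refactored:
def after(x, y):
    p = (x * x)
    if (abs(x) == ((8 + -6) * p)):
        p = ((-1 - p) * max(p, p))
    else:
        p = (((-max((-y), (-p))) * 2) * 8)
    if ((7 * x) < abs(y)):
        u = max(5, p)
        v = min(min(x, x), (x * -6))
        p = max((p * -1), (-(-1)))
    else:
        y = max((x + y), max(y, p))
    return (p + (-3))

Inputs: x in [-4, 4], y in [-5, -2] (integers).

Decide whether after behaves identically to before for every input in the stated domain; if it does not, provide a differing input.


This is a faithful refactor — statement counts differ, arithmetic usage differs, min/max/abs usage differs, local variable names differ, constant usage differs, but the computed results match everywhere.
Tracing x=-4, y=-4: before: p = 16; (abs(x) == (2 * p)) -> false; p = -64; ((7 * x) < abs(y)) -> true; p = 64; return 61 | after: p = 16; (abs(x) == ((8 + -6) * p)) -> false; p = -64; ((7 * x) < abs(y)) -> true; u = 5; v = -4; p = 64; return 61 — matching result 61.
Across all 36 domain points the two functions coincide.
verdict: equivalent


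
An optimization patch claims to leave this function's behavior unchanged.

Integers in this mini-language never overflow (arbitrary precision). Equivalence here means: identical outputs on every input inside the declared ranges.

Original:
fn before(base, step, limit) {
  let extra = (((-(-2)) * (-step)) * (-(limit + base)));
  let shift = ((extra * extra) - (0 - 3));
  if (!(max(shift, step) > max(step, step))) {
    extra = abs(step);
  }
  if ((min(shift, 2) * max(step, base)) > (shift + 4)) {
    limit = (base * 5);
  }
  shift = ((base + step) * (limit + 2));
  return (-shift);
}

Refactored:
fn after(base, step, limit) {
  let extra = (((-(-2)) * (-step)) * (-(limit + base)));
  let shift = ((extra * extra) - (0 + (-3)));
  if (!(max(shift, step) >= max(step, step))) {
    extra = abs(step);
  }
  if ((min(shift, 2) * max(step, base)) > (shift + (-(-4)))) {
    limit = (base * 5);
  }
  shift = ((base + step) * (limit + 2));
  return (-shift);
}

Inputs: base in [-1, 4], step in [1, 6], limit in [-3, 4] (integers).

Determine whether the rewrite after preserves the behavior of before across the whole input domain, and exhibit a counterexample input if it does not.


Equivalent. Although `(max(shift, step) > max(step, step))` became `(max(shift, step) >= max(step, step))`, no input in the stated domain can expose it.
An exhaustive pass over the 288 declared inputs shows identical outputs.
As a probe, take base=4, step=2, limit=4: before runs extra becomes 32; next shift becomes 1027; next (!(max(shift, step) > max(step, step))) evaluates to false; next ((min(shift, 2) * max(step, base)) > (shift + 4)) evaluates to false; next shift becomes 36; next final value -36; after runs extra becomes 32; next shift becomes 1027; next (!(max(shift, step) >= max(step, step))) evaluates to false; next ((min(shift, 2) * max(step, base)) > (shift + (-(-4)))) evaluates to false; next shift becomes 36; next final value -36; both end at -36.
verdict: equivalent


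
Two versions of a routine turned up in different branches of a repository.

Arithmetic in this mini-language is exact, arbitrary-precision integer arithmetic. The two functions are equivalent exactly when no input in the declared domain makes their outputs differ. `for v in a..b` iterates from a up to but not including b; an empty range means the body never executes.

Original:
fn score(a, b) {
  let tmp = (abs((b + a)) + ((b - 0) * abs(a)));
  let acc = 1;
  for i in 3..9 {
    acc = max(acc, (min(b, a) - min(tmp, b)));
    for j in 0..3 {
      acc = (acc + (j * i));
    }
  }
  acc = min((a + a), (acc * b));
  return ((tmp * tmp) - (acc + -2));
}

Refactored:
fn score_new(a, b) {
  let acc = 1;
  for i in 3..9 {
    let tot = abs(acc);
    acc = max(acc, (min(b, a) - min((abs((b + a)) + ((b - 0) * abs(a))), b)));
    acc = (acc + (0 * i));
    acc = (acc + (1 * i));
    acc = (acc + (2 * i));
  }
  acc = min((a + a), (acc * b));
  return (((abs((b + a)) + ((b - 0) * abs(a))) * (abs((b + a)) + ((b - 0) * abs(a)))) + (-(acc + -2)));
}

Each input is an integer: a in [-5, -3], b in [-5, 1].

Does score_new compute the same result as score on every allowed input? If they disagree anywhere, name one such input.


Side by side, the visible changes include: statement counts differ; also constant usage differs; also arithmetic usage differs; also loop structure differs; also local variable names differ; also min/max/abs usage differs.
As a probe, take a=-5, b=-1: score runs tmp=1, then acc=1, then (i=3), then acc=1, then (j=0), then acc=1, then (j=1), then acc=4, then (j=2), then acc=10, then (i=4), then acc=10, then (j=0), then acc=10, then (j=1), then acc=14, then (j=2), then acc=22, then (i=5), then acc=22, then (j=0), then acc=22, then (j=1), then acc=27, then (j=2), then acc=37, then (i=6), then acc=37, then (j=0), then acc=37, then (j=1), then acc=43, then (j=2), then acc=55, then (i=7), then acc=55, then (j=0), then acc=55, then (j=1), then acc=62, then (j=2), then acc=76, then (i=8), then acc=76, then (j=0), then acc=76, then (j=1), then acc=84, then (j=2), then acc=100, then acc=-100, then returns 103; score_new runs acc=1, then (i=3), then tot=1, then acc=1, then acc=1, then acc=4, then acc=10, then (i=4), then tot=10, then acc=10, then acc=10, then acc=14, then acc=22, then (i=5), then tot=22, then acc=22, then acc=22, then acc=27, then acc=37, then (i=6), then tot=37, then acc=37, then acc=37, then acc=43, then acc=55, then (i=7), then tot=55, then acc=55, then acc=55, then acc=62, then acc=76, then (i=8), then tot=76, then acc=76, then acc=76, then acc=84, then acc=100, then acc=-100, then returns 103; both end at 103.
Checked all 21 inputs in the declared domain: the outputs agree on every one.
verdict: equivalent
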